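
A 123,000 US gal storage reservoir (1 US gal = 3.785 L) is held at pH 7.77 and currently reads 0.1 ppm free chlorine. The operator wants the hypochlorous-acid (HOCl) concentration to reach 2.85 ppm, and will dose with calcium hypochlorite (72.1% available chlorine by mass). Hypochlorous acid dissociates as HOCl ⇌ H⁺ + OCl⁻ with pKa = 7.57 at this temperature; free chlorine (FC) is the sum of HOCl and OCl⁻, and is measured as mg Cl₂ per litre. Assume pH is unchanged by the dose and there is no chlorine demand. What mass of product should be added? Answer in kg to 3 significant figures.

Volume: 123,000 US gal × 3.785 L/gal = 465,555 L.
[OCl⁻]/[HOCl] = 10^(pH − pKa) = 10^(7.77 − 7.57) = 1.585; fraction as HOCl = 1/(1 + 1.585) = 0.3869.
Free chlorine required for 2.85 ppm HOCl: 2.85 / 0.3869 = 7.367 ppm.
FC to add: 7.367 − 0.1 = 7.267 mg/L as Cl₂.
Cl₂ equivalent: 7.267 mg/L × 465,555 L = 3383 g.
Product at 72.1% available Cl: 3383 / 0.721 = 4692 g.

4.69 kg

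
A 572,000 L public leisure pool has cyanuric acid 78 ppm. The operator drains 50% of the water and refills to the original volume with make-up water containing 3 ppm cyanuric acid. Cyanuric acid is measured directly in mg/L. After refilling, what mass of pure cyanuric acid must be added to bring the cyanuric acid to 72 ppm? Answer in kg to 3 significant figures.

18.0 kg

After draining 50% and refilling: 78 × 0.50 + 3 × 0.50 = 40.5 ppm.
Deficit to target: 72 − 40.5 = 31.5 mg/L.
Mass: 31.5 mg/L × 572,000 L = 18,020 g cyanuric acid.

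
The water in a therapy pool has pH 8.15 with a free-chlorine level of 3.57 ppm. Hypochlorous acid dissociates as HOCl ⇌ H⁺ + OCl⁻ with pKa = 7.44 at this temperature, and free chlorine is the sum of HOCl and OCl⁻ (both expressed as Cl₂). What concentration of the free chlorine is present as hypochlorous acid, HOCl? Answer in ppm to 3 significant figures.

0.583 ppm

[OCl⁻]/[HOCl] = 10^(pH − pKa) = 10^(8.15 − 7.44) = 10^0.71 = 5.129.
Fraction as HOCl = 1 / (1 + 5.129) = 0.1632.
HOCl = 0.1632 × 3.57 ppm = 0.5825 ppm.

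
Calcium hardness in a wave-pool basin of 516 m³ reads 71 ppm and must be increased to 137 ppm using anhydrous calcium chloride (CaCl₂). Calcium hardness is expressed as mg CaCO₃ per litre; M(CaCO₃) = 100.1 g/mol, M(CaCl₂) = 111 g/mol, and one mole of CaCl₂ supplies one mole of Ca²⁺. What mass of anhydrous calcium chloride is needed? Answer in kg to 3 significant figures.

37.8 kg

Volume: 516 m³ = 516,000 L.
Hardness to add: (137 − 71) = 66 mg/L as CaCO₃ × 516,000 L = 34,060 g as CaCO₃.
Moles of Ca²⁺ (1 mol Ca²⁺ ≡ 1 mol CaCO₃): 34,060 / 100.1 g/mol = 340.2 mol.
Mass of CaCl₂: 340.2 × 111 = 37,760 g.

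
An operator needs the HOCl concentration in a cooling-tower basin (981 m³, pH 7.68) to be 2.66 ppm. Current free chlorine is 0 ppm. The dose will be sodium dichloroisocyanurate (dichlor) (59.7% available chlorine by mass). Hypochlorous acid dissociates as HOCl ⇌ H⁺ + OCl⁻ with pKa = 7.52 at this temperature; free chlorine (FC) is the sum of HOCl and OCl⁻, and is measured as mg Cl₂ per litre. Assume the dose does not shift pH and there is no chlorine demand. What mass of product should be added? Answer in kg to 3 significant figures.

10.7 kg

Volume: 981 m³ = 981,000 L.
[OCl⁻]/[HOCl] = 10^(pH − pKa) = 10^(7.68 − 7.52) = 1.445; fraction as HOCl = 1/(1 + 1.445) = 0.4089.
Free chlorine required for 2.66 ppm HOCl: 2.66 / 0.4089 = 6.505 ppm.
FC to add: 6.505 − 0 = 6.505 mg/L as Cl₂.
Cl₂ equivalent: 6.505 mg/L × 981,000 L = 6381 g.
Product at 59.7% available Cl: 6381 / 0.597 = 10,690 g.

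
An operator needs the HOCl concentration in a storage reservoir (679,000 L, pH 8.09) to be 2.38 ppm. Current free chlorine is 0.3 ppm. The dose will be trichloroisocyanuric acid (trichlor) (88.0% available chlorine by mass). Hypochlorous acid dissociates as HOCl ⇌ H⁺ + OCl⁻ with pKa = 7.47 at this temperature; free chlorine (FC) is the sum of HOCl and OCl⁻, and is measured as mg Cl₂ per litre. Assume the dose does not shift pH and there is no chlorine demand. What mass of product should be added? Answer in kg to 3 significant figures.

9.26 kg

[OCl⁻]/[HOCl] = 10^(pH − pKa) = 10^(8.09 − 7.47) = 4.169; fraction as HOCl = 1/(1 + 4.169) = 0.1935.
Free chlorine required for 2.38 ppm HOCl: 2.38 / 0.1935 = 12.3 ppm.
FC to add: 12.3 − 0.3 = 12 mg/L as Cl₂.
Cl₂ equivalent: 12 mg/L × 679,000 L = 8149 g.
Product at 88.0% available Cl: 8149 / 0.88 = 9260 g.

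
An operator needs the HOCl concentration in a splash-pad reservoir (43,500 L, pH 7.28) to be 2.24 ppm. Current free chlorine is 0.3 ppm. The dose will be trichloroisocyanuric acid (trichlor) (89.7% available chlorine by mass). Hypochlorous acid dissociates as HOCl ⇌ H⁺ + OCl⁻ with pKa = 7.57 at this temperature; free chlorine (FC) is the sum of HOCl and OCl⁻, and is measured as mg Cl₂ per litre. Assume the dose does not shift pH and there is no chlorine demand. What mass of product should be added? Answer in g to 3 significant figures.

[OCl⁻]/[HOCl] = 10^(pH − pKa) = 10^(7.28 − 7.57) = 0.5129; fraction as HOCl = 1/(1 + 0.5129) = 0.661.
Free chlorine required for 2.24 ppm HOCl: 2.24 / 0.661 = 3.389 ppm.
FC to add: 3.389 − 0.3 = 3.089 mg/L as Cl₂.
Cl₂ equivalent: 3.089 mg/L × 43,500 L = 134.4 g.
Product at 89.7% available Cl: 134.4 / 0.897 = 149.8 g.

150 g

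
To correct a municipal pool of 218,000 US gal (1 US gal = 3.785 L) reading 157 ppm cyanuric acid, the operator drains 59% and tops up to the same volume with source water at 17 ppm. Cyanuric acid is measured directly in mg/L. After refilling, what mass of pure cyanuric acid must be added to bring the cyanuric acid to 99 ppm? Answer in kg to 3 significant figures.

20.3 kg

Volume: 218,000 US gal × 3.785 L/gal = 825,130 L.
After draining 59% and refilling: 157 × 0.41 + 17 × 0.59 = 74.4 ppm.
Deficit to target: 99 − 74.4 = 24.6 mg/L.
Mass: 24.6 mg/L × 825,130 L = 20,300 g cyanuric acid.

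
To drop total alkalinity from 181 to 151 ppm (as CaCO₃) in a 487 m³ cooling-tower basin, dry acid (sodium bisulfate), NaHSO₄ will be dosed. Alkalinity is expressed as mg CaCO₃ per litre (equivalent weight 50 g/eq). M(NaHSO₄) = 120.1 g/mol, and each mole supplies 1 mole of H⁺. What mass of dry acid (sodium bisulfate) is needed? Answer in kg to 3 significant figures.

35.1 kg

Volume: 487 m³ = 487,000 L.
Alkalinity to neutralize: (181 − 151) = 30 mg/L as CaCO₃ × 487,000 L = 14,610 g as CaCO₃.
Equivalents of H⁺ required: 14,610 ÷ 50 g/eq = 292.2 eq = 292.2 mol NaHSO₄.
Mass of NaHSO₄: 292.2 × 120.1 = 35,090 g.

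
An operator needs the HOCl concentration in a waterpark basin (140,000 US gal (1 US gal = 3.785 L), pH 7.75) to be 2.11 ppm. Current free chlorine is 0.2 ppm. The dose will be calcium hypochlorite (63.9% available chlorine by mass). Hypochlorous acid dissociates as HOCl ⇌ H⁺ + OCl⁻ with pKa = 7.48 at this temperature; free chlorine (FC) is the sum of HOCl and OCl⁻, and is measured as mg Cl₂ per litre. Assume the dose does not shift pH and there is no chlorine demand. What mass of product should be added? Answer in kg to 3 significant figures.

Volume: 140,000 US gal × 3.785 L/gal = 529,900 L.
[OCl⁻]/[HOCl] = 10^(pH − pKa) = 10^(7.75 − 7.48) = 1.862; fraction as HOCl = 1/(1 + 1.862) = 0.3494.
Free chlorine required for 2.11 ppm HOCl: 2.11 / 0.3494 = 6.039 ppm.
FC to add: 6.039 − 0.2 = 5.839 mg/L as Cl₂.
Cl₂ equivalent: 5.839 mg/L × 529,900 L = 3094 g.
Product at 63.9% available Cl: 3094 / 0.639 = 4842 g.

4.84 kg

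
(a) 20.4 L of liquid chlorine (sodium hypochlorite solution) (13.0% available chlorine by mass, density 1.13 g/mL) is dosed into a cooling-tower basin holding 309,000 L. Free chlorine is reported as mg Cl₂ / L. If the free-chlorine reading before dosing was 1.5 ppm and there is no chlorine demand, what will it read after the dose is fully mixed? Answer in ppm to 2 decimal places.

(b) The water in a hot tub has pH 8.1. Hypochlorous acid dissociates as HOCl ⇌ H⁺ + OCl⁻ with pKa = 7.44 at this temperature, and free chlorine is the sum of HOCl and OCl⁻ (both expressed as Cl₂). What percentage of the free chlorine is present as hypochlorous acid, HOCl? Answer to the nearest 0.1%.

(a) 11.20 ppm; (b) 18.0%

(a) Mass of solution: 20.4 L × 1000 mL/L × 1.13 g/mL = 23,050 g.
(a) Available chlorine delivered: 23,050 g × 0.13 = 2997 g as Cl₂.
(a) Concentration rise: 2997 g / 309,000 L = 9.698 mg/L = 9.70 ppm.
(a) Final FC: 1.5 + 9.70 = 11.20 ppm.

(b) [OCl⁻]/[HOCl] = 10^(pH − pKa) = 10^(8.1 − 7.44) = 10^0.66 = 4.571.
(b) Fraction as HOCl = 1 / (1 + 4.571) = 0.1795.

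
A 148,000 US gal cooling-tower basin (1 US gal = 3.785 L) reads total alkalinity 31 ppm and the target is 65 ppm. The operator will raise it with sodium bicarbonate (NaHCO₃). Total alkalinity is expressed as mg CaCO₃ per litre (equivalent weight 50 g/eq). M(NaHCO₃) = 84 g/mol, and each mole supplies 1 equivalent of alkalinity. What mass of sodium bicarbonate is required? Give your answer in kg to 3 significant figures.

32.0 kg

Volume: 148,000 US gal × 3.785 L/gal = 560,180 L.
Alkalinity to add: (65 − 31) = 34 mg/L as CaCO₃ × 560,180 L = 19,050 g as CaCO₃.
Equivalents: 19,050 g ÷ 50 g/eq = 380.9 eq.
NaHCO₃ supplies 1 eq per mole → 380.9 mol.
Mass: 380.9 mol × 84 g/mol = 32,000 g.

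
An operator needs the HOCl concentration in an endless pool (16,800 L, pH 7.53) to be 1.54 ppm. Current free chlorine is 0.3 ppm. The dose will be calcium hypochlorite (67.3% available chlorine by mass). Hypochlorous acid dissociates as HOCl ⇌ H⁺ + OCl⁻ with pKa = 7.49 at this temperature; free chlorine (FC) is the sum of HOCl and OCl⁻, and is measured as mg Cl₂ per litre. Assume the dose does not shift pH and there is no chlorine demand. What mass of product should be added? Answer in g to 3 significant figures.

73.1 g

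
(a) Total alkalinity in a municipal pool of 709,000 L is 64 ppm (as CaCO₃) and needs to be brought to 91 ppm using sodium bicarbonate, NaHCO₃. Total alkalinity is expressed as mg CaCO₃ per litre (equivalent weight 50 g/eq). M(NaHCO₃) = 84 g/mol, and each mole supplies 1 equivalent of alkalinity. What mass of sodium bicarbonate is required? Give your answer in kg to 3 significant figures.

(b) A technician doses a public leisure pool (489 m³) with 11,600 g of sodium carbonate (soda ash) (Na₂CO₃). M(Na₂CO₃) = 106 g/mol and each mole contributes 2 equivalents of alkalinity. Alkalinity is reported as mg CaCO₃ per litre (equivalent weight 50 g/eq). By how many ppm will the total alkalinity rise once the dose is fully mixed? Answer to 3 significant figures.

(a) 32.2 kg; (b) 22.4 ppm

(a) Alkalinity to add: (91 − 64) = 27 mg/L as CaCO₃ × 709,000 L = 19,140 g as CaCO₃.
(a) Equivalents: 19,140 g ÷ 50 g/eq = 382.9 eq.
(a) NaHCO₃ supplies 1 eq per mole → 382.9 mol.
(a) Mass: 382.9 mol × 84 g/mol = 32,160 g.

(b) Volume: 489 m³ = 489,000 L.
(b) Moles of Na₂CO₃: 11,600 g ÷ 106 g/mol = 109.4 mol → 218.9 eq of alkalinity.
(b) As CaCO₃: 218.9 eq × 50 g/eq = 10,940 g.
(b) Rise: 10,940 g / 489,000 L × 1000 = 22.38 mg/L.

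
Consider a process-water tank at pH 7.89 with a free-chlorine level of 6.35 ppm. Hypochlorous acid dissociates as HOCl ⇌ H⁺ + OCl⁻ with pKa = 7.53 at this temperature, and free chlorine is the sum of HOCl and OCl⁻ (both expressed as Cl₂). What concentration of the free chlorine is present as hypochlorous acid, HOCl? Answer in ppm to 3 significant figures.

1.93 ppm

[OCl⁻]/[HOCl] = 10^(pH − pKa) = 10^(7.89 − 7.53) = 10^0.36 = 2.291.
Fraction as HOCl = 1 / (1 + 2.291) = 0.3039.
HOCl = 0.3039 × 6.35 ppm = 1.93 ppm.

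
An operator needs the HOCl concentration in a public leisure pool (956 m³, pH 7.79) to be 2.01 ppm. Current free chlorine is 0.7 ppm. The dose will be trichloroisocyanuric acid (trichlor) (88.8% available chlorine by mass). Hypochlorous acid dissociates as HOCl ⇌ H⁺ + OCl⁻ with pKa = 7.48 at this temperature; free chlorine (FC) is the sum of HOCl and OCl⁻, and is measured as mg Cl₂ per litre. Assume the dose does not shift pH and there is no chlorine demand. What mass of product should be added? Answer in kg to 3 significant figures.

5.83 kg

Volume: 956 m³ = 956,000 L.
[OCl⁻]/[HOCl] = 10^(pH − pKa) = 10^(7.79 − 7.48) = 2.042; fraction as HOCl = 1/(1 + 2.042) = 0.3288.
Free chlorine required for 2.01 ppm HOCl: 2.01 / 0.3288 = 6.114 ppm.
FC to add: 6.114 − 0.7 = 5.414 mg/L as Cl₂.
Cl₂ equivalent: 5.414 mg/L × 956,000 L = 5176 g.
Product at 88.8% available Cl: 5176 / 0.888 = 5828 g.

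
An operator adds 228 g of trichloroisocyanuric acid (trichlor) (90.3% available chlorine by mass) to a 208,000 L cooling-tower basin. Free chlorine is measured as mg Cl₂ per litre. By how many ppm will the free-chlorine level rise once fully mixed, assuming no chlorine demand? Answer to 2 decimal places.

0.99 ppm

Available chlorine delivered: 228 g × 0.903 = 205.9 g as Cl₂.
Concentration rise: 205.9 g / 208,000 L = 0.9898 mg/L = 0.99 ppm.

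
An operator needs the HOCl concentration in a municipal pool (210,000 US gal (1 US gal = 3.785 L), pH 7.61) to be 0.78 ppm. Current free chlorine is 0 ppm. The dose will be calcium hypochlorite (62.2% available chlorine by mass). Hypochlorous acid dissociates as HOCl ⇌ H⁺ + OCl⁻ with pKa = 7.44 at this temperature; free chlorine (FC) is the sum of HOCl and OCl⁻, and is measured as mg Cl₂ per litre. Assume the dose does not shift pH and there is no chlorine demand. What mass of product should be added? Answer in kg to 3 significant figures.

2.47 kg

Volume: 210,000 US gal × 3.785 L/gal = 794,850 L.
[OCl⁻]/[HOCl] = 10^(pH − pKa) = 10^(7.61 − 7.44) = 1.479; fraction as HOCl = 1/(1 + 1.479) = 0.4034.
Free chlorine required for 0.78 ppm HOCl: 0.78 / 0.4034 = 1.934 ppm.
FC to add: 1.934 − 0 = 1.934 mg/L as Cl₂.
Cl₂ equivalent: 1.934 mg/L × 794,850 L = 1537 g.
Product at 62.2% available Cl: 1537 / 0.622 = 2471 g.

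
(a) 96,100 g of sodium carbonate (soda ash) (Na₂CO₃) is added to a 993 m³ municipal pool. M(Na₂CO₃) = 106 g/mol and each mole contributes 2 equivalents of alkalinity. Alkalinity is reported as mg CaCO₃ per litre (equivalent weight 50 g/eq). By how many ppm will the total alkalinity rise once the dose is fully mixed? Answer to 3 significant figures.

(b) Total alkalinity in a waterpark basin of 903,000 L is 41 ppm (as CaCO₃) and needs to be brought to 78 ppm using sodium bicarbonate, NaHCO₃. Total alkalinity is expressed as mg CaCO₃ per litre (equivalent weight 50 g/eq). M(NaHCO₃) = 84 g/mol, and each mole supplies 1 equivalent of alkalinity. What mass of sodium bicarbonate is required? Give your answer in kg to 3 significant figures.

(a) Volume: 993 m³ = 993,000 L.
(a) Moles of Na₂CO₃: 96,100 g ÷ 106 g/mol = 906.6 mol → 1813 eq of alkalinity.
(a) As CaCO₃: 1813 eq × 50 g/eq = 90,660 g.
(a) Rise: 90,660 g / 993,000 L × 1000 = 91.3 mg/L.

(b) Alkalinity to add: (78 − 41) = 37 mg/L as CaCO₃ × 903,000 L = 33,410 g as CaCO₃.
(b) Equivalents: 33,410 g ÷ 50 g/eq = 668.2 eq.
(b) NaHCO₃ supplies 1 eq per mole → 668.2 mol.
(b) Mass: 668.2 mol × 84 g/mol = 56,130 g.

(a) 91.3 ppm; (b) 56.1 kg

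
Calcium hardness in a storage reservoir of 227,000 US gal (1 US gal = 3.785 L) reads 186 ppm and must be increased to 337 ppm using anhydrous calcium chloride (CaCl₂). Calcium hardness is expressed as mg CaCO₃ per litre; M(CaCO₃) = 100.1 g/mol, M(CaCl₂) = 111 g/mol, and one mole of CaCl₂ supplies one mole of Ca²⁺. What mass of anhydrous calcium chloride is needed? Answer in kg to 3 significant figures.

Volume: 227,000 US gal × 3.785 L/gal = 859,195 L.
Hardness to add: (337 − 186) = 151 mg/L as CaCO₃ × 859,195 L = 129,700 g as CaCO₃.
Moles of Ca²⁺ (1 mol Ca²⁺ ≡ 1 mol CaCO₃): 129,700 / 100.1 g/mol = 1296 mol.
Mass of CaCl₂: 1296 × 111 = 143,900 g.

144 kg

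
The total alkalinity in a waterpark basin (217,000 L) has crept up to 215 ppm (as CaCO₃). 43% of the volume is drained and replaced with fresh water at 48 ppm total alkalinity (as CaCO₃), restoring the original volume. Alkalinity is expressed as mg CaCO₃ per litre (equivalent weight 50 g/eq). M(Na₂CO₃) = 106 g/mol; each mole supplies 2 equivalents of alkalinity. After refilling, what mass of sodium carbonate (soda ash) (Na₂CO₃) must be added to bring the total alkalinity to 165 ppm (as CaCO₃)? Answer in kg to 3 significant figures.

5.02 kg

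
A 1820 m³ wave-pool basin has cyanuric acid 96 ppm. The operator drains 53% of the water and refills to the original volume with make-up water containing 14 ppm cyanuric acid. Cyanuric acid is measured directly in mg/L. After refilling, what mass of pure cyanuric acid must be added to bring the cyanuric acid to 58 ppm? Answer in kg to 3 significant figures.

Volume: 1820 m³ = 1,820,000 L.
After draining 53% and refilling: 96 × 0.47 + 14 × 0.53 = 52.54 ppm.
Deficit to target: 58 − 52.54 = 5.46 mg/L.
Mass: 5.46 mg/L × 1,820,000 L = 9937 g cyanuric acid.

9.94 kg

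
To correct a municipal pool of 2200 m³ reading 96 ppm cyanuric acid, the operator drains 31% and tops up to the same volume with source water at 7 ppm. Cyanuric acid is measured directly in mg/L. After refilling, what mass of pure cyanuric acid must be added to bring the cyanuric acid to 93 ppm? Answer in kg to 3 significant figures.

54.1 kg

Volume: 2200 m³ = 2,200,000 L.
After draining 31% and refilling: 96 × 0.69 + 7 × 0.31 = 68.41 ppm.
Deficit to target: 93 − 68.41 = 24.59 mg/L.
Mass: 24.59 mg/L × 2,200,000 L = 54,100 g cyanuric acid.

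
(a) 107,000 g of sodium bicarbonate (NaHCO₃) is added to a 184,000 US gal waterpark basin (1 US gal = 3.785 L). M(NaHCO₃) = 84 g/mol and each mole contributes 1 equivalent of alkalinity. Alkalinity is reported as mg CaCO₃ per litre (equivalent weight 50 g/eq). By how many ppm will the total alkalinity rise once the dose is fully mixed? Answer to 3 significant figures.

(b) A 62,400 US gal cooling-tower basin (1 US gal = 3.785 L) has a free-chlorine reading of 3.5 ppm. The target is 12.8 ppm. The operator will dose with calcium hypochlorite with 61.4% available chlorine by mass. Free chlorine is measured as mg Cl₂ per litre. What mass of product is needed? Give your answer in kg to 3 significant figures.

(a) Volume: 184,000 US gal × 3.785 L/gal = 696,440 L.
(a) Moles of NaHCO₃: 107,000 g ÷ 84 g/mol = 1274 mol → 1274 eq of alkalinity.
(a) As CaCO₃: 1274 eq × 50 g/eq = 63,690 g.
(a) Rise: 63,690 g / 696,440 L × 1000 = 91.45 mg/L.

(b) Volume: 62,400 US gal × 3.785 L/gal = 236,184 L.
(b) Chlorine deficit: 12.8 − 3.5 = 9.3 ppm = 9.3 mg/L as Cl₂.
(b) Cl₂ equivalent needed: 9.3 mg/L × 236,184 L = 2,197,000 mg = 2197 g.
(b) Product at 61.4% available chlorine: 2197 / 0.614 = 3577 g.

(a) 91.5 ppm; (b) 3.58 kg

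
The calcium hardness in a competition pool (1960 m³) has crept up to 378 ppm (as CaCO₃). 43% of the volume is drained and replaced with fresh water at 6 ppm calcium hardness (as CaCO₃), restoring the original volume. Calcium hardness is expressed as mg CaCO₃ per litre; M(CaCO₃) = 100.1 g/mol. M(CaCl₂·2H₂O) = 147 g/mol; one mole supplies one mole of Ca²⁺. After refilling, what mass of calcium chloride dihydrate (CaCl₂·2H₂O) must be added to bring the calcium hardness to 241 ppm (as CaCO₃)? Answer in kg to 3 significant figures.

66.1 kg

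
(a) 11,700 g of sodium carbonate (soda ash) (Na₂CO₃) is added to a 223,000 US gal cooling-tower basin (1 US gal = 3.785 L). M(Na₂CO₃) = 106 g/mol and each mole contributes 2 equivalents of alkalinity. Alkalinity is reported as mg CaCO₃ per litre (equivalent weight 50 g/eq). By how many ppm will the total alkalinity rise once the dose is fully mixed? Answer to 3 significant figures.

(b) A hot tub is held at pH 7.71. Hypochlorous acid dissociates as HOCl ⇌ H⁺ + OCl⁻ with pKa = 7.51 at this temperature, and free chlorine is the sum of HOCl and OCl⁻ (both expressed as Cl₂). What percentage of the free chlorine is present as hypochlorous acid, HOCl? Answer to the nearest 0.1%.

(a) 13.1 ppm; (b) 38.7%

(a) Volume: 223,000 US gal × 3.785 L/gal = 844,055 L.
(a) Moles of Na₂CO₃: 11,700 g ÷ 106 g/mol = 110.4 mol → 220.8 eq of alkalinity.
(a) As CaCO₃: 220.8 eq × 50 g/eq = 11,040 g.
(a) Rise: 11,040 g / 844,055 L × 1000 = 13.08 mg/L.

(b) [OCl⁻]/[HOCl] = 10^(pH − pKa) = 10^(7.71 − 7.51) = 10^0.20 = 1.585.
(b) Fraction as HOCl = 1 / (1 + 1.585) = 0.3869.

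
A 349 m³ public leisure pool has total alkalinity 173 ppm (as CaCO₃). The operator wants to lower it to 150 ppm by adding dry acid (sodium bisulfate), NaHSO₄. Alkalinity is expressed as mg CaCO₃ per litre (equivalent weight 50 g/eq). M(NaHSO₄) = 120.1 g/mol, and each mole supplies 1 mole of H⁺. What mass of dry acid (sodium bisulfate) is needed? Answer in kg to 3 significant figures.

Volume: 349 m³ = 349,000 L.
Alkalinity to neutralize: (173 − 150) = 23 mg/L as CaCO₃ × 349,000 L = 8027 g as CaCO₃.
Equivalents of H⁺ required: 8027 ÷ 50 g/eq = 160.5 eq = 160.5 mol NaHSO₄.
Mass of NaHSO₄: 160.5 × 120.1 = 19,280 g.

19.3 kg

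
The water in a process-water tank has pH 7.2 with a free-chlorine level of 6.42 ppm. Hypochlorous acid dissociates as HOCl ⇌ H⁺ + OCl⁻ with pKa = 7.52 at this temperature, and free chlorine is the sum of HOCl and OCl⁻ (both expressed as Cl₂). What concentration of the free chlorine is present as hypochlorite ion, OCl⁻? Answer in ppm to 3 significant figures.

2.08 ppm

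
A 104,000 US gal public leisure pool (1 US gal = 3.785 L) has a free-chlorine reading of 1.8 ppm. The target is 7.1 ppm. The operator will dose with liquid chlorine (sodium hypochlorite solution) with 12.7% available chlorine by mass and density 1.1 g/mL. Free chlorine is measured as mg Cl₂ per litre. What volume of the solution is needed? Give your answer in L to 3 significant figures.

14.9 L

Volume: 104,000 US gal × 3.785 L/gal = 393,640 L.
Chlorine deficit: 7.1 − 1.8 = 5.3 ppm = 5.3 mg/L as Cl₂.
Cl₂ equivalent needed: 5.3 mg/L × 393,640 L = 2,086,000 mg = 2086 g.
Product at 12.7% available chlorine: 2086 / 0.127 = 16,430 g.
Volume at density 1.1 g/mL: 16,430 g ÷ 1.1 g/mL = 14,930 mL.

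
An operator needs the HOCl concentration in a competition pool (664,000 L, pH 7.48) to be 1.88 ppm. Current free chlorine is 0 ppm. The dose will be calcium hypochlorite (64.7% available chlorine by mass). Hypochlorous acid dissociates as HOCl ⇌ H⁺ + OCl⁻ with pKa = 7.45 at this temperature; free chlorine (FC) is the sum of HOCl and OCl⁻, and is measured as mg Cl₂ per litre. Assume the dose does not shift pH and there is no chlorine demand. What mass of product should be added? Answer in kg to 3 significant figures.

4.00 kg

[OCl⁻]/[HOCl] = 10^(pH − pKa) = 10^(7.48 − 7.45) = 1.072; fraction as HOCl = 1/(1 + 1.072) = 0.4827.
Free chlorine required for 1.88 ppm HOCl: 1.88 / 0.4827 = 3.894 ppm.
FC to add: 3.894 − 0 = 3.894 mg/L as Cl₂.
Cl₂ equivalent: 3.894 mg/L × 664,000 L = 2586 g.
Product at 64.7% available Cl: 2586 / 0.647 = 3997 g.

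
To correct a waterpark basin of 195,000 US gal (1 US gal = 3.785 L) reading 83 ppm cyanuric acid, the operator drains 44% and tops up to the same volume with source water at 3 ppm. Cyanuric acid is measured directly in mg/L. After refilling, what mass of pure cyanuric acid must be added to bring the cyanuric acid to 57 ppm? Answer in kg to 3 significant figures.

6.79 kg

Volume: 195,000 US gal × 3.785 L/gal = 738,075 L.
After draining 44% and refilling: 83 × 0.56 + 3 × 0.44 = 47.8 ppm.
Deficit to target: 57 − 47.8 = 9.2 mg/L.
Mass: 9.2 mg/L × 738,075 L = 6790 g cyanuric acid.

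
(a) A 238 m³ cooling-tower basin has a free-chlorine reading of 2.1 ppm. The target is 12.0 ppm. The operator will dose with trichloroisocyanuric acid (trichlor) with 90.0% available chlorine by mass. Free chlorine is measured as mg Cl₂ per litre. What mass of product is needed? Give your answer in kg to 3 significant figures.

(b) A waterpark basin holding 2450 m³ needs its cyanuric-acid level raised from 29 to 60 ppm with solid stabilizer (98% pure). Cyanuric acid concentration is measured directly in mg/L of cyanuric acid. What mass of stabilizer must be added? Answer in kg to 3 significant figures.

(a) Volume: 238 m³ = 238,000 L.
(a) Chlorine deficit: 12.0 − 2.1 = 9.9 ppm = 9.9 mg/L as Cl₂.
(a) Cl₂ equivalent needed: 9.9 mg/L × 238,000 L = 2,356,000 mg = 2356 g.
(a) Product at 90.0% available chlorine: 2356 / 0.9 = 2618 g.

(b) Volume: 2450 m³ = 2,450,000 L.
(b) CYA to add: (60 − 29) = 31 mg/L × 2,450,000 L = 75,950 g cyanuric acid.
(b) At 98% purity: 75,950 / 0.98 = 77,500 g product.

(a) 2.62 kg; (b) 77.5 kg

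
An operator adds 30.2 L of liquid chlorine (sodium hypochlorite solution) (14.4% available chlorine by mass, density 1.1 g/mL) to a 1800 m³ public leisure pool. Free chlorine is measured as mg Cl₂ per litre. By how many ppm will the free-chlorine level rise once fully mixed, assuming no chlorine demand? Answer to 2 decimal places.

Volume: 1800 m³ = 1,800,000 L.
Mass of solution: 30.2 L × 1000 mL/L × 1.1 g/mL = 33,220 g.
Available chlorine delivered: 33,220 g × 0.144 = 4784 g as Cl₂.
Concentration rise: 4784 g / 1,800,000 L = 2.658 mg/L = 2.66 ppm.

2.66 ppm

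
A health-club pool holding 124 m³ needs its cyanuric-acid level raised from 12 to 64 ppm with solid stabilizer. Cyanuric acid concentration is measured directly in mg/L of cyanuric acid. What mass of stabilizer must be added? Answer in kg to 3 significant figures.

Volume: 124 m³ = 124,000 L.
CYA to add: (64 − 12) = 52 mg/L × 124,000 L = 6448 g cyanuric acid.

6.45 kg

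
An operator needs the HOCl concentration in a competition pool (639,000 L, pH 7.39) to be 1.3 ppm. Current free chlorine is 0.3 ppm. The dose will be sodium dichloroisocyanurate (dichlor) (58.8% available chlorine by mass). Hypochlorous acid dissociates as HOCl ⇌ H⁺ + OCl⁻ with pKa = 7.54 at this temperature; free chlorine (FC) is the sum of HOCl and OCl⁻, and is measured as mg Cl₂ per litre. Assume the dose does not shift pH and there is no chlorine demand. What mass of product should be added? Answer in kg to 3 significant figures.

[OCl⁻]/[HOCl] = 10^(pH − pKa) = 10^(7.39 − 7.54) = 0.7079; fraction as HOCl = 1/(1 + 0.7079) = 0.5855.
Free chlorine required for 1.3 ppm HOCl: 1.3 / 0.5855 = 2.22 ppm.
FC to add: 2.22 − 0.3 = 1.92 mg/L as Cl₂.
Cl₂ equivalent: 1.92 mg/L × 639,000 L = 1227 g.
Product at 58.8% available Cl: 1227 / 0.588 = 2087 g.

2.09 kg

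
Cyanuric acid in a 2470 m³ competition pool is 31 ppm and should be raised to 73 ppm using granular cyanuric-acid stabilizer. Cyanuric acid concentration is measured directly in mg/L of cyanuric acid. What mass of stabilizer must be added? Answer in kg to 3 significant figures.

104 kg

Volume: 2470 m³ = 2,470,000 L.
CYA to add: (73 − 31) = 42 mg/L × 2,470,000 L = 103,700 g cyanuric acid.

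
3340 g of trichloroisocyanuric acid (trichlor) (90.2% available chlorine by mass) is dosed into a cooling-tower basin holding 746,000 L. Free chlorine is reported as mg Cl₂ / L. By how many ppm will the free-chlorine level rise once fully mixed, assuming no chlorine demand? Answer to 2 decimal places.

4.04 ppm

Available chlorine delivered: 3340 g × 0.902 = 3013 g as Cl₂.
Concentration rise: 3013 g / 746,000 L = 4.038 mg/L = 4.04 ppm.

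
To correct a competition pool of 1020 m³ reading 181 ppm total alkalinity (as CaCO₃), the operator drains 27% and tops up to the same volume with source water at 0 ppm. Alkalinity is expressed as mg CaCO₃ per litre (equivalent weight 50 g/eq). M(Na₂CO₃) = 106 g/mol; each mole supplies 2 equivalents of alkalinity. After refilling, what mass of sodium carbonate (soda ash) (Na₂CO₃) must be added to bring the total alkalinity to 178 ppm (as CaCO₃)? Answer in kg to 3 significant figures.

Volume: 1020 m³ = 1,020,000 L.
After draining 27% and refilling: 181 × 0.73 + 0 × 0.27 = 132.13 ppm.
Deficit to target: 178 − 132.13 = 45.87 mg/L.
As CaCO₃: 45.87 mg/L × 1,020,000 L = 46,790 g; ÷ 50 g/eq ÷ 2 = 467.9 mol Na₂CO₃.
Mass: 467.9 × 106 = 49,590 g.

49.6 kg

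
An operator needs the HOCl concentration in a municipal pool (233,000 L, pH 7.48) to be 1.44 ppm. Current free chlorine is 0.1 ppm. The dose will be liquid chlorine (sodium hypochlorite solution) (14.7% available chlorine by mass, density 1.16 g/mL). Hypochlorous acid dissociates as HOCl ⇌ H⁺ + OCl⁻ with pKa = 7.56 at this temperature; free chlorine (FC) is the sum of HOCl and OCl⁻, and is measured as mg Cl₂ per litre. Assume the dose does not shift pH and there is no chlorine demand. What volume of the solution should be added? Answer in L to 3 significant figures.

3.47 L

[OCl⁻]/[HOCl] = 10^(pH − pKa) = 10^(7.48 − 7.56) = 0.8318; fraction as HOCl = 1/(1 + 0.8318) = 0.5459.
Free chlorine required for 1.44 ppm HOCl: 1.44 / 0.5459 = 2.638 ppm.
FC to add: 2.638 − 0.1 = 2.538 mg/L as Cl₂.
Cl₂ equivalent: 2.538 mg/L × 233,000 L = 591.3 g.
Product at 14.7% available Cl: 591.3 / 0.147 = 4022 g.
Volume: 4022 g ÷ 1.16 g/mL = 3468 mL.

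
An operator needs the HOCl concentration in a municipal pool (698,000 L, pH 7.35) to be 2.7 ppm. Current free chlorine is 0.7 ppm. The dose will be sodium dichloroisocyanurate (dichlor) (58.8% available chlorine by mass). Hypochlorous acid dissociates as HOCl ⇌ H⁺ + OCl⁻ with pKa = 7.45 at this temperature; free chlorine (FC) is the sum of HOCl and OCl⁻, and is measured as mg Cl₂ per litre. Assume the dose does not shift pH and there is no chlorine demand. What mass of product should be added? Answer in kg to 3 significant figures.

4.92 kg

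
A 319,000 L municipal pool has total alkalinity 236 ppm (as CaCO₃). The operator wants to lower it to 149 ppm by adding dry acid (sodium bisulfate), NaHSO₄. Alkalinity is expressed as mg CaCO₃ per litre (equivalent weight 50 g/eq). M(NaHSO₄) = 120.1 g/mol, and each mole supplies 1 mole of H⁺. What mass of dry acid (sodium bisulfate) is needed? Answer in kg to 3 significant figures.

66.7 kg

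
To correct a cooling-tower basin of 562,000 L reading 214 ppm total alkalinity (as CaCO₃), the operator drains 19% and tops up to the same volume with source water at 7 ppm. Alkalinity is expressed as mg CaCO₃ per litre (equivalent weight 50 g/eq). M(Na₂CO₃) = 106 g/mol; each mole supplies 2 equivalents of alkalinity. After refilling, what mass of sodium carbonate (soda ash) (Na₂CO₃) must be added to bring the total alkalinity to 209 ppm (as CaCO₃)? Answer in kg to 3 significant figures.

20.5 kg

After draining 19% and refilling: 214 × 0.81 + 7 × 0.19 = 174.67 ppm.
Deficit to target: 209 − 174.67 = 34.33 mg/L.
As CaCO₃: 34.33 mg/L × 562,000 L = 19,290 g; ÷ 50 g/eq ÷ 2 = 192.9 mol Na₂CO₃.
Mass: 192.9 × 106 = 20,450 g.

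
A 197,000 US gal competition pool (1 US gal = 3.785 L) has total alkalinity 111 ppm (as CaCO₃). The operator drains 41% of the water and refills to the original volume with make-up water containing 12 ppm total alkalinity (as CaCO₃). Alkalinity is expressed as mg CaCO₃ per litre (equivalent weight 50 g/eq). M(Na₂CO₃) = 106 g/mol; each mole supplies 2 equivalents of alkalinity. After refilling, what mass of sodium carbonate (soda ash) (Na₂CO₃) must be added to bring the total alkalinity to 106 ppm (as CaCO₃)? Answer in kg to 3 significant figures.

Volume: 197,000 US gal × 3.785 L/gal = 745,645 L.
After draining 41% and refilling: 111 × 0.59 + 12 × 0.41 = 70.41 ppm.
Deficit to target: 106 − 70.41 = 35.59 mg/L.
As CaCO₃: 35.59 mg/L × 745,645 L = 26,540 g; ÷ 50 g/eq ÷ 2 = 265.4 mol Na₂CO₃.
Mass: 265.4 × 106 = 28,130 g.

28.1 kg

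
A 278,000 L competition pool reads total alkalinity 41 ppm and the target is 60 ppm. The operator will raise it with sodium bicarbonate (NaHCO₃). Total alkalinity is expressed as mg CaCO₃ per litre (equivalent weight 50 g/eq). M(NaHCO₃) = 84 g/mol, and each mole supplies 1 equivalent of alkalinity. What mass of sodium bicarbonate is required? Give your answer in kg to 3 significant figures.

Alkalinity to add: (60 − 41) = 19 mg/L as CaCO₃ × 278,000 L = 5282 g as CaCO₃.
Equivalents: 5282 g ÷ 50 g/eq = 105.6 eq.
NaHCO₃ supplies 1 eq per mole → 105.6 mol.
Mass: 105.6 mol × 84 g/mol = 8874 g.

8.87 kg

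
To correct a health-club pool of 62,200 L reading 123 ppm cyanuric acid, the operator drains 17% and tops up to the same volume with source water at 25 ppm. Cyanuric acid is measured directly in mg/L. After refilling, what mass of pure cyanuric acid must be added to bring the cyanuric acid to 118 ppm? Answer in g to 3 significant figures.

After draining 17% and refilling: 123 × 0.83 + 25 × 0.17 = 106.34 ppm.
Deficit to target: 118 − 106.34 = 11.66 mg/L.
Mass: 11.66 mg/L × 62,200 L = 725.3 g cyanuric acid.

725 g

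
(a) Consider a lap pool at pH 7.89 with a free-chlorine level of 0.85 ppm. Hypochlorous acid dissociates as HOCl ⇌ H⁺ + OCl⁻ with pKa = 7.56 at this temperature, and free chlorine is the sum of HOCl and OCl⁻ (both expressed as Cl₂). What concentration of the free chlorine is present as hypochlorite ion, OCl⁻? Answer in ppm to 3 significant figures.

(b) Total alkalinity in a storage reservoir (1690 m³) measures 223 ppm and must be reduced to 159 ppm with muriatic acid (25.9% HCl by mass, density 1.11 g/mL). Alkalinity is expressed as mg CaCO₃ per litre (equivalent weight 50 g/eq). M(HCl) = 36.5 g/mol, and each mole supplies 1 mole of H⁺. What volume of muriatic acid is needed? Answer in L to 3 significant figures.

(a) 0.579 ppm; (b) 275 L

(a) [OCl⁻]/[HOCl] = 10^(pH − pKa) = 10^(7.89 − 7.56) = 10^0.33 = 2.138.
(a) Fraction as HOCl = 1 / (1 + 2.138) = 0.3187.
(a) OCl⁻ = (1 − 0.3187) × 0.85 ppm = 0.5791 ppm.

(b) Volume: 1690 m³ = 1,690,000 L.
(b) Alkalinity to neutralize: (223 − 159) = 64 mg/L as CaCO₃ × 1,690,000 L = 108,200 g as CaCO₃.
(b) Equivalents of H⁺ required: 108,200 ÷ 50 g/eq = 2163 eq = 2163 mol HCl.
(b) Mass of HCl: 2163 × 36.5 = 78,960 g.
(b) Mass of 25.9% solution: 78,960 / 0.259 = 304,900 g.
(b) Volume: 304,900 g ÷ 1.11 g/mL = 274,600 mL.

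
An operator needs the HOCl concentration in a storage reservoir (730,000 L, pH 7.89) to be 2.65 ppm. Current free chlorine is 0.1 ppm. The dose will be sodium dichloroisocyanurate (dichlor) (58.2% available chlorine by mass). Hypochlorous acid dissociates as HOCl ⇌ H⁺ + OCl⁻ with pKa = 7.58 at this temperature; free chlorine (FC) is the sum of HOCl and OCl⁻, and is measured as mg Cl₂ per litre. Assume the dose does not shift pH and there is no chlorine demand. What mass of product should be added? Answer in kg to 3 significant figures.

9.98 kg

[OCl⁻]/[HOCl] = 10^(pH − pKa) = 10^(7.89 − 7.58) = 2.042; fraction as HOCl = 1/(1 + 2.042) = 0.3288.
Free chlorine required for 2.65 ppm HOCl: 2.65 / 0.3288 = 8.061 ppm.
FC to add: 8.061 − 0.1 = 7.961 mg/L as Cl₂.
Cl₂ equivalent: 7.961 mg/L × 730,000 L = 5811 g.
Product at 58.2% available Cl: 5811 / 0.582 = 9985 g.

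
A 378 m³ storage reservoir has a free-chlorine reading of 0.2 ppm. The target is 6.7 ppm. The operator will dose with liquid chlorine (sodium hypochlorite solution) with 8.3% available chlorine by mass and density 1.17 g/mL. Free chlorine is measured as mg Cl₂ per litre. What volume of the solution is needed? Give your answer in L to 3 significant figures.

Volume: 378 m³ = 378,000 L.
Chlorine deficit: 6.7 − 0.2 = 6.5 ppm = 6.5 mg/L as Cl₂.
Cl₂ equivalent needed: 6.5 mg/L × 378,000 L = 2,457,000 mg = 2457 g.
Product at 8.3% available chlorine: 2457 / 0.083 = 29,600 g.
Volume at density 1.17 g/mL: 29,600 g ÷ 1.17 g/mL = 25,300 mL.

25.3 L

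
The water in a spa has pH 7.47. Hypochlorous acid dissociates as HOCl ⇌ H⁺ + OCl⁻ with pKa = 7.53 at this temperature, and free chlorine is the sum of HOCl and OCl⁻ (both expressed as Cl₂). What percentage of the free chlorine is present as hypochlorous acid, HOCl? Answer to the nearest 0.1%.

53.4%

[OCl⁻]/[HOCl] = 10^(pH − pKa) = 10^(7.47 − 7.53) = 10^-0.06 = 0.871.
Fraction as HOCl = 1 / (1 + 0.871) = 0.5345.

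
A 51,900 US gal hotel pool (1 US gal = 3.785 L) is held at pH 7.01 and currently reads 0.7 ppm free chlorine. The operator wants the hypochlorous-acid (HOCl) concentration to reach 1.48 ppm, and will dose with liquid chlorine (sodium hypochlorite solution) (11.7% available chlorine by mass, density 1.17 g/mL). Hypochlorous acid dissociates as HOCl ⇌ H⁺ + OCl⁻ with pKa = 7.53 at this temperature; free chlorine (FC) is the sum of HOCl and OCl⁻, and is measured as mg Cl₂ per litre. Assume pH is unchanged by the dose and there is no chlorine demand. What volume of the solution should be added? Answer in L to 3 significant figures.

1.76 L

Volume: 51,900 US gal × 3.785 L/gal = 196,442 L.
[OCl⁻]/[HOCl] = 10^(pH − pKa) = 10^(7.01 − 7.53) = 0.302; fraction as HOCl = 1/(1 + 0.302) = 0.7681.
Free chlorine required for 1.48 ppm HOCl: 1.48 / 0.7681 = 1.927 ppm.
FC to add: 1.927 − 0.7 = 1.227 mg/L as Cl₂.
Cl₂ equivalent: 1.227 mg/L × 196,442 L = 241 g.
Product at 11.7% available Cl: 241 / 0.117 = 2060 g.
Volume: 2060 g ÷ 1.17 g/mL = 1761 mL.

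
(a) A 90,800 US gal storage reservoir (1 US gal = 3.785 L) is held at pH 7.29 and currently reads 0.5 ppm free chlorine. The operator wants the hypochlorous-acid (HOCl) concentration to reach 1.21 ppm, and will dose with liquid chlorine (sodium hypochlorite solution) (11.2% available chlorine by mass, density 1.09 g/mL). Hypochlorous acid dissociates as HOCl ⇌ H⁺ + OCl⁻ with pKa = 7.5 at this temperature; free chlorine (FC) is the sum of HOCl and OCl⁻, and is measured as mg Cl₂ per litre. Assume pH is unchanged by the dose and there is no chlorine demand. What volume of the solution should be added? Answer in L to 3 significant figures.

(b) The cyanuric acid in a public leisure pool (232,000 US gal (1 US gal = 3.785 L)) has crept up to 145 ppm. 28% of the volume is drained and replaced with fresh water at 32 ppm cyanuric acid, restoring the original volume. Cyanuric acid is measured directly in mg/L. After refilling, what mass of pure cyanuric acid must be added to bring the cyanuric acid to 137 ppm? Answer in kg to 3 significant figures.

(a) Volume: 90,800 US gal × 3.785 L/gal = 343,678 L.
(a) [OCl⁻]/[HOCl] = 10^(pH − pKa) = 10^(7.29 − 7.5) = 0.6166; fraction as HOCl = 1/(1 + 0.6166) = 0.6186.
(a) Free chlorine required for 1.21 ppm HOCl: 1.21 / 0.6186 = 1.956 ppm.
(a) FC to add: 1.956 − 0.5 = 1.456 mg/L as Cl₂.
(a) Cl₂ equivalent: 1.456 mg/L × 343,678 L = 500.4 g.
(a) Product at 11.2% available Cl: 500.4 / 0.112 = 4468 g.
(a) Volume: 4468 g ÷ 1.09 g/mL = 4099 mL.

(b) Volume: 232,000 US gal × 3.785 L/gal = 878,120 L.
(b) After draining 28% and refilling: 145 × 0.72 + 32 × 0.28 = 113.36 ppm.
(b) Deficit to target: 137 − 113.36 = 23.64 mg/L.
(b) Mass: 23.64 mg/L × 878,120 L = 20,760 g cyanuric acid.

(a) 4.10 L; (b) 20.8 kg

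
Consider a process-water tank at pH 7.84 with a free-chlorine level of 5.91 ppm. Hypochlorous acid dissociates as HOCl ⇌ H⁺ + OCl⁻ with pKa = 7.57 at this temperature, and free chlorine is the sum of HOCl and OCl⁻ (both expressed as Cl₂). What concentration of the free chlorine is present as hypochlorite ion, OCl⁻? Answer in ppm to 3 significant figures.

[OCl⁻]/[HOCl] = 10^(pH − pKa) = 10^(7.84 − 7.57) = 10^0.27 = 1.862.
Fraction as HOCl = 1 / (1 + 1.862) = 0.3494.
OCl⁻ = (1 − 0.3494) × 5.91 ppm = 3.845 ppm.

3.85 ppm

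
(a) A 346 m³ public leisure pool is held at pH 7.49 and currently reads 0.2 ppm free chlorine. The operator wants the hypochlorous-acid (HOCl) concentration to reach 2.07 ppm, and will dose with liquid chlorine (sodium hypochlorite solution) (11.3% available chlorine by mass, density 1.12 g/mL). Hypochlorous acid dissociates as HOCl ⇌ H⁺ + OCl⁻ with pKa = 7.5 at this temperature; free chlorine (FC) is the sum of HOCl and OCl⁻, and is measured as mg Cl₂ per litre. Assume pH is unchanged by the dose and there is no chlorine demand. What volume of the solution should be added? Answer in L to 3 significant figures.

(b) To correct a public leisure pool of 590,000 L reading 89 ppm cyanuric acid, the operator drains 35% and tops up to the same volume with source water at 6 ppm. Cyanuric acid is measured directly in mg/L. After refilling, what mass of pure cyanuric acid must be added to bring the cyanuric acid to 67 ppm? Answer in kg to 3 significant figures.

(a) 10.6 L; (b) 4.16 kg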